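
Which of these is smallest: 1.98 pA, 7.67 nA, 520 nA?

1.98 pA

1.98 pA = 0.00000000000198 A
7.67 nA = 0.00000000767 A
520 nA = 0.00000052 A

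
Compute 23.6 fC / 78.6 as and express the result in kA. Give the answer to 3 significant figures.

0.300 kA

(23.6 × 10^-15) / (78.6 × 10^-18) = 0.30025 × 10^3 A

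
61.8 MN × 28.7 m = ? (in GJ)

1.77366 GJ

61.8 × 10^6 × 28.7 = 1773.66 × 10^6 J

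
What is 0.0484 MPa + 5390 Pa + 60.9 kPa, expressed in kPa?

In kPa:
  0.0484 MPa = 0.0484 × 10³ kPa = 48.4
  5390 Pa = 5390 × 10⁻³ kPa = 5.39
  60.9 kPa → 60.9
Sum: 48.4 + 5.39 + 60.9 = 114.69

114.69 kPa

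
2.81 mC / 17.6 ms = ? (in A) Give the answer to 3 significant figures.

(2.81 × 10⁻³) / (17.6 × 10⁻³) = 0.15966 A

0.160 A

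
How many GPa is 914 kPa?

kilo = 1e3, giga = 1e9; factor is 1e-6.
914 × 1e-6 = 0.000914

0.000914 GPa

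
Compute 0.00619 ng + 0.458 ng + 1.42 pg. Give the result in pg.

In pg:
  0.00619 ng = 0.00619e3 pg = 6.19
  0.458 ng = 0.458e3 pg = 458
  1.42 pg → 1.42
Sum: 6.19 + 458 + 1.42 = 465.61

465.61 pg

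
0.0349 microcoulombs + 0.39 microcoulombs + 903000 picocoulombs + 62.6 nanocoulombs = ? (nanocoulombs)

1390.5 nanocoulombs

In nanocoulombs:
  0.0349 microcoulombs = 0.0349e3 nanocoulombs = 34.9
  0.39 microcoulombs = 0.39e3 nanocoulombs = 390
  903000 picocoulombs = 903000e-3 nanocoulombs = 903
  62.6 nanocoulombs → 62.6
Sum: 34.9 + 390 + 903 + 62.6 = 1390.5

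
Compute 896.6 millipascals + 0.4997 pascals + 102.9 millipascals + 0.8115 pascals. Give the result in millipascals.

2310.7 millipascals

In millipascals:
  896.6 millipascals → 896.6
  0.4997 pascals = 0.4997e3 millipascals = 499.7
  102.9 millipascals → 102.9
  0.8115 pascals = 0.8115e3 millipascals = 811.5
Sum: 896.6 + 499.7 + 102.9 + 811.5 = 2310.7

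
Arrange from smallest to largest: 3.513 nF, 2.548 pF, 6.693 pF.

2.548 pF < 6.693 pF < 3.513 nF

3.513 nF = 0.000000003513 F
2.548 pF = 0.000000000002548 F
6.693 pF = 0.000000000006693 F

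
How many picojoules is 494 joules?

494000000000000 picojoules

(no prefix) = 10^0, pico = 10^-12; factor is 10^12.
494 × 10^12 = 494000000000000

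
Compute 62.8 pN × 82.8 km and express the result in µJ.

5.19984 µJ

62.8 × 10^-12 × 82.8 × 10^3 = 5199.84 × 10^-9 J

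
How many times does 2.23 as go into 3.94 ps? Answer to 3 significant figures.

(3.94e-12) / (2.23e-18) = 1.767e6

1770000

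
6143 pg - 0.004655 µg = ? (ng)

In ng:
  6143 pg = 6143 × 10^-3 ng = 6.143
  0.004655 µg = 0.004655 × 10^3 ng = 4.655
Difference: 6.143 - 4.655 = 1.488

1.488 ng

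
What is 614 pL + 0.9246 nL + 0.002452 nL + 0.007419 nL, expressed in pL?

In pL:
  614 pL → 614
  0.9246 nL = 0.9246 × 10^3 pL = 924.6
  0.002452 nL = 0.002452 × 10^3 pL = 2.452
  0.007419 nL = 0.007419 × 10^3 pL = 7.419
Sum: 614 + 924.6 + 2.452 + 7.419 = 1548.471

1548.471 pL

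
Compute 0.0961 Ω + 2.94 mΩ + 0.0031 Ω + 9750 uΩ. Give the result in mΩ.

In mΩ:
  0.0961 Ω = 0.0961 × 10^3 mΩ = 96.1
  2.94 mΩ → 2.94
  0.0031 Ω = 0.0031 × 10^3 mΩ = 3.1
  9750 uΩ = 9750 × 10^-3 mΩ = 9.75
Sum: 96.1 + 2.94 + 3.1 + 9.75 = 111.89

111.89 mΩ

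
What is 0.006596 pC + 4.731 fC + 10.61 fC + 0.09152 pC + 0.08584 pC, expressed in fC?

199.297 fC

In fC:
  0.006596 pC = 0.006596 × 10³ fC = 6.596
  4.731 fC → 4.731
  10.61 fC → 10.61
  0.09152 pC = 0.09152 × 10³ fC = 91.52
  0.08584 pC = 0.08584 × 10³ fC = 85.84
Sum: 6.596 + 4.731 + 10.61 + 91.52 + 85.84 = 199.297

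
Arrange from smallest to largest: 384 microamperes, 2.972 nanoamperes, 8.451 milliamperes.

384 microamperes = 0.000384 amperes
2.972 nanoamperes = 0.000000002972 amperes
8.451 milliamperes = 0.008451 amperes

2.972 nanoamperes < 384 microamperes < 8.451 milliamperes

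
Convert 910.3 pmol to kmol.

pico = 10^-12, kilo = 10^3; factor is 10^-15.
910.3 × 10^-15 = 0.0000000000009103

0.0000000000009103 kmol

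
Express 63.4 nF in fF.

nano = 1e-9, femto = 1e-15; factor is 1e6.
63.4 × 1e6 = 63400000

63400000 fF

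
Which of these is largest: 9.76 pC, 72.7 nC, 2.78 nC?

9.76 pC = 0.00000000000976 C
72.7 nC = 0.0000000727 C
2.78 nC = 0.00000000278 C

72.7 nC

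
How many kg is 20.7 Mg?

20700 kg

mega = 10⁶, kilo = 10³; factor is 10³.
20.7 × 10³ = 20700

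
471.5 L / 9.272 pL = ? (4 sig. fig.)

(471.5) / (9.272 × 10⁻¹²) = 50.852 × 10¹²

50850000000000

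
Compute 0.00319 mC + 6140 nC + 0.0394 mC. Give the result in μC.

48.73 μC

In μC:
  0.00319 mC = 0.00319e3 μC = 3.19
  6140 nC = 6140e-3 μC = 6.14
  0.0394 mC = 0.0394e3 μC = 39.4
Sum: 3.19 + 6.14 + 39.4 = 48.73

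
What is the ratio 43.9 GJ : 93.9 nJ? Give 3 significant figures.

468000000000000000

(43.9e9) / (93.9e-9) = 0.4675e18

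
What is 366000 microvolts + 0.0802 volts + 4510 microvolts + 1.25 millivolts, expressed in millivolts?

451.96 millivolts

In millivolts:
  366000 microvolts = 366000 × 10^-3 millivolts = 366
  0.0802 volts = 0.0802 × 10^3 millivolts = 80.2
  4510 microvolts = 4510 × 10^-3 millivolts = 4.51
  1.25 millivolts → 1.25
Sum: 366 + 80.2 + 4.51 + 1.25 = 451.96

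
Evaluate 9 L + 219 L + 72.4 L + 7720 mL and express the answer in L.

In L:
  9 L → 9
  219 L → 219
  72.4 L → 72.4
  7720 mL = 7720 × 10^-3 L = 7.72
Sum: 9 + 219 + 72.4 + 7.72 = 308.12

308.12 L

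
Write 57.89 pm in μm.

0.00005789 μm

pico = 10^-12, micro = 10^-6; factor is 10^-6.
57.89 × 10^-6 = 0.00005789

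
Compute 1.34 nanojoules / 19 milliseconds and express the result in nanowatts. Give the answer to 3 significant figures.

(1.34 × 10⁻⁹) / (19 × 10⁻³) = 0.070526 × 10⁻⁶ W

70.5 nanowatts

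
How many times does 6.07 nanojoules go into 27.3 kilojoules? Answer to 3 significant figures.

4500000000000

(27.3 × 10^3) / (6.07 × 10^-9) = 4.498 × 10^12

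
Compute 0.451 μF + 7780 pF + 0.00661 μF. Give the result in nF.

In nF:
  0.451 μF = 0.451e3 nF = 451
  7780 pF = 7780e-3 nF = 7.78
  0.00661 μF = 0.00661e3 nF = 6.61
Sum: 451 + 7.78 + 6.61 = 465.39

465.39 nF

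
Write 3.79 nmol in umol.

nano = 10⁻⁹, micro = 10⁻⁶; factor is 10⁻³.
3.79 × 10⁻³ = 0.00379

0.00379 umol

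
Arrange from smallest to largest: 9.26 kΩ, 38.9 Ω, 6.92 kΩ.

9.26 kΩ = 9260 Ω
38.9 Ω = 38.9 Ω
6.92 kΩ = 6920 Ω

38.9 Ω < 6.92 kΩ < 9.26 kΩ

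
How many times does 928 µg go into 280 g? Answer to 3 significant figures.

302000

(280) / (928 × 10^-6) = 0.3017 × 10^6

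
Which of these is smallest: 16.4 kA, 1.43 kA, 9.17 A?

9.17 A

16.4 kA = 16400 A
1.43 kA = 1430 A
9.17 A = 9.17 A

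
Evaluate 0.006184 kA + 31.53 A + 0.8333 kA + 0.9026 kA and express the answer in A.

1773.614 A

In A:
  0.006184 kA = 0.006184 × 10³ A = 6.184
  31.53 A → 31.53
  0.8333 kA = 0.8333 × 10³ A = 833.3
  0.9026 kA = 0.9026 × 10³ A = 902.6
Sum: 6.184 + 31.53 + 833.3 + 902.6 = 1773.614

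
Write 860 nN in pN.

860000 pN

nano = 1e-9, pico = 1e-12; factor is 1e3.
860 × 1e3 = 860000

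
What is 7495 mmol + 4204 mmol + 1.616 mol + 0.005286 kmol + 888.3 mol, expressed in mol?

906.901 mol

In mol:
  7495 mmol = 7495 × 10^-3 mol = 7.495
  4204 mmol = 4204 × 10^-3 mol = 4.204
  1.616 mol → 1.616
  0.005286 kmol = 0.005286 × 10^3 mol = 5.286
  888.3 mol → 888.3
Sum: 7.495 + 4.204 + 1.616 + 5.286 + 888.3 = 906.901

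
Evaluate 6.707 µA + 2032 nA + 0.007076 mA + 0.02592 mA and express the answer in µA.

In µA:
  6.707 µA → 6.707
  2032 nA = 2032e-3 µA = 2.032
  0.007076 mA = 0.007076e3 µA = 7.076
  0.02592 mA = 0.02592e3 µA = 25.92
Sum: 6.707 + 2.032 + 7.076 + 25.92 = 41.735

41.735 µA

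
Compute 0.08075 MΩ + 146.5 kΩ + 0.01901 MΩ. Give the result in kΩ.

246.26 kΩ

In kΩ:
  0.08075 MΩ = 0.08075 × 10^3 kΩ = 80.75
  146.5 kΩ → 146.5
  0.01901 MΩ = 0.01901 × 10^3 kΩ = 19.01
Sum: 80.75 + 146.5 + 19.01 = 246.26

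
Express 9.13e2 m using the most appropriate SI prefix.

913 m

= 913 m; mantissa already in [1, 1000).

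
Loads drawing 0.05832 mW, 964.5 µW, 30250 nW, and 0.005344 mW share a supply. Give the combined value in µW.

1058.414 µW

In µW:
  0.05832 mW = 0.05832 × 10³ µW = 58.32
  964.5 µW → 964.5
  30250 nW = 30250 × 10⁻³ µW = 30.25
  0.005344 mW = 0.005344 × 10³ µW = 5.344
Sum: 58.32 + 964.5 + 30.25 + 5.344 = 1058.414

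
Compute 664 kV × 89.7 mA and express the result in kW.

59.5608 kW

664 × 10^3 × 89.7 × 10^-3 = 59560.8 W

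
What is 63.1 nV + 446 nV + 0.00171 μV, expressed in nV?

In nV:
  63.1 nV → 63.1
  446 nV → 446
  0.00171 μV = 0.00171 × 10^3 nV = 1.71
Sum: 63.1 + 446 + 1.71 = 510.81

510.81 nV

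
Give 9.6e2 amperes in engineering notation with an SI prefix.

= 960 amperes; mantissa already in [1, 1000).

960 amperes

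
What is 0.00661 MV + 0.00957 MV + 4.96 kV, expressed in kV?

In kV:
  0.00661 MV = 0.00661 × 10^3 kV = 6.61
  0.00957 MV = 0.00957 × 10^3 kV = 9.57
  4.96 kV → 4.96
Sum: 6.61 + 9.57 + 4.96 = 21.14

21.14 kV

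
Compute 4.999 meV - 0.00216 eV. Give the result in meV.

2.839 meV

In meV:
  4.999 meV → 4.999
  0.00216 eV = 0.00216 × 10^3 meV = 2.16
Difference: 4.999 - 2.16 = 2.839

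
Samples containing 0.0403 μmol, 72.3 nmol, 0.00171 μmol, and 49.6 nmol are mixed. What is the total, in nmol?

163.91 nmol

In nmol:
  0.0403 μmol = 0.0403 × 10^3 nmol = 40.3
  72.3 nmol → 72.3
  0.00171 μmol = 0.00171 × 10^3 nmol = 1.71
  49.6 nmol → 49.6
Sum: 40.3 + 72.3 + 1.71 + 49.6 = 163.91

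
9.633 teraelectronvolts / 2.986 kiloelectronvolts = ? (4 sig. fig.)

3226000000

(9.633 × 10¹²) / (2.986 × 10³) = 3.2261 × 10⁹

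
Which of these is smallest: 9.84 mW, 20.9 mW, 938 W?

9.84 mW

9.84 mW = 0.00984 W
20.9 mW = 0.0209 W
938 W = 938 W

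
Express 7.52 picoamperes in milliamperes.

0.00000000752 milliamperes

pico = 10⁻¹², milli = 10⁻³; factor is 10⁻⁹.
7.52 × 10⁻⁹ = 0.00000000752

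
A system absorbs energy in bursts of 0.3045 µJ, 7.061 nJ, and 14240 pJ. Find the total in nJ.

In nJ:
  0.3045 µJ = 0.3045 × 10^3 nJ = 304.5
  7.061 nJ → 7.061
  14240 pJ = 14240 × 10^-3 nJ = 14.24
Sum: 304.5 + 7.061 + 14.24 = 325.801

325.801 nJ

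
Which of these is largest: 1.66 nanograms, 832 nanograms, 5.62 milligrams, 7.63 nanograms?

5.62 milligrams

1.66 nanograms = 0.00000000166 grams
832 nanograms = 0.000000832 grams
5.62 milligrams = 0.00562 grams
7.63 nanograms = 0.00000000763 grams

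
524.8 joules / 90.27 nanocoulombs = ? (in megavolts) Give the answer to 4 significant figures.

5814 megavolts

(524.8) / (90.27 × 10^-9) = 5.81367 × 10^9 V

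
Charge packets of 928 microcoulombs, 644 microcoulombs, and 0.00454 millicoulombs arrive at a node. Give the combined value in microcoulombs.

1576.54 microcoulombs

In microcoulombs:
  928 microcoulombs → 928
  644 microcoulombs → 644
  0.00454 millicoulombs = 0.00454 × 10^3 microcoulombs = 4.54
Sum: 928 + 644 + 4.54 = 1576.54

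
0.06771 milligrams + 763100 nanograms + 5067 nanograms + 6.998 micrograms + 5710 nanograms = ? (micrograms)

In micrograms:
  0.06771 milligrams = 0.06771e3 micrograms = 67.71
  763100 nanograms = 763100e-3 micrograms = 763.1
  5067 nanograms = 5067e-3 micrograms = 5.067
  6.998 micrograms → 6.998
  5710 nanograms = 5710e-3 micrograms = 5.71
Sum: 67.71 + 763.1 + 5.067 + 6.998 + 5.71 = 848.585

848.585 micrograms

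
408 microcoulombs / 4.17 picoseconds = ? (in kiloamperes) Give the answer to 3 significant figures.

(408 × 10⁻⁶) / (4.17 × 10⁻¹²) = 97.842 × 10⁶ A

97800 kiloamperes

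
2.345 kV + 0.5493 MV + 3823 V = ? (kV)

555.468 kV

In kV:
  2.345 kV → 2.345
  0.5493 MV = 0.5493e3 kV = 549.3
  3823 V = 3823e-3 kV = 3.823
Sum: 2.345 + 549.3 + 3.823 = 555.468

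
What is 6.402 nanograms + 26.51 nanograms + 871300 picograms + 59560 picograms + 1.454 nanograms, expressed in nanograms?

In nanograms:
  6.402 nanograms → 6.402
  26.51 nanograms → 26.51
  871300 picograms = 871300 × 10^-3 nanograms = 871.3
  59560 picograms = 59560 × 10^-3 nanograms = 59.56
  1.454 nanograms → 1.454
Sum: 6.402 + 26.51 + 871.3 + 59.56 + 1.454 = 965.226

965.226 nanograms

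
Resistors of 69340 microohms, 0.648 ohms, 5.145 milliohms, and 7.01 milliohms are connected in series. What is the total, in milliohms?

729.495 milliohms

In milliohms:
  69340 microohms = 69340 × 10^-3 milliohms = 69.34
  0.648 ohms = 0.648 × 10^3 milliohms = 648
  5.145 milliohms → 5.145
  7.01 milliohms → 7.01
Sum: 69.34 + 648 + 5.145 + 7.01 = 729.495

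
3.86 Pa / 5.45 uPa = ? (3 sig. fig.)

(3.86) / (5.45 × 10^-6) = 0.7083 × 10^6

708000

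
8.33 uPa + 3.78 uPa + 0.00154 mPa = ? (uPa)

In uPa:
  8.33 uPa → 8.33
  3.78 uPa → 3.78
  0.00154 mPa = 0.00154e3 uPa = 1.54
Sum: 8.33 + 3.78 + 1.54 = 13.65

13.65 uPa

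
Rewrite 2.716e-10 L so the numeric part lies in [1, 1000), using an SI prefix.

= 271.6e-12 L; 1e-12 is pico.

271.6 pL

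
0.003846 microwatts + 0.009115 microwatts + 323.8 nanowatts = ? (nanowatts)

336.761 nanowatts

In nanowatts:
  0.003846 microwatts = 0.003846 × 10^3 nanowatts = 3.846
  0.009115 microwatts = 0.009115 × 10^3 nanowatts = 9.115
  323.8 nanowatts → 323.8
Sum: 3.846 + 9.115 + 323.8 = 336.761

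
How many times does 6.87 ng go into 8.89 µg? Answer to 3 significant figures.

(8.89 × 10^-6) / (6.87 × 10^-9) = 1.294 × 10^3

1290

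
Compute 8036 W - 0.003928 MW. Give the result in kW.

4.108 kW

In kW:
  8036 W = 8036 × 10^-3 kW = 8.036
  0.003928 MW = 0.003928 × 10^3 kW = 3.928
Difference: 8.036 - 3.928 = 4.108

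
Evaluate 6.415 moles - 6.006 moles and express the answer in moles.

0.409 moles

In moles:
  6.415 moles → 6.415
  6.006 moles → 6.006
Difference: 6.415 - 6.006 = 0.409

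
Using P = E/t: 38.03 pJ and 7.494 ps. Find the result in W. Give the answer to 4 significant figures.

5.075 W

(38.03 × 10⁻¹²) / (7.494 × 10⁻¹²) = 5.07473 W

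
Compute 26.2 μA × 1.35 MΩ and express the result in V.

35.37 V

26.2e-6 × 1.35e6 = 35.37 V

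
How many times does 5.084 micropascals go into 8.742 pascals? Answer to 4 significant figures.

1720000

(8.742) / (5.084e-6) = 1.7195e6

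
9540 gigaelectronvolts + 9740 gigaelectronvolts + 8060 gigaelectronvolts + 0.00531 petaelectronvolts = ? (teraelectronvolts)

32.65 teraelectronvolts

In teraelectronvolts:
  9540 gigaelectronvolts = 9540e-3 teraelectronvolts = 9.54
  9740 gigaelectronvolts = 9740e-3 teraelectronvolts = 9.74
  8060 gigaelectronvolts = 8060e-3 teraelectronvolts = 8.06
  0.00531 petaelectronvolts = 0.00531e3 teraelectronvolts = 5.31
Sum: 9.54 + 9.74 + 8.06 + 5.31 = 32.65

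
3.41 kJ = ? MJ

0.00341 MJ

kilo = 10³, mega = 10⁶; factor is 10⁻³.
3.41 × 10⁻³ = 0.00341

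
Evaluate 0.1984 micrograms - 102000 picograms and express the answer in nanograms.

96.4 nanograms

In nanograms:
  0.1984 micrograms = 0.1984 × 10³ nanograms = 198.4
  102000 picograms = 102000 × 10⁻³ nanograms = 102
Difference: 198.4 - 102 = 96.4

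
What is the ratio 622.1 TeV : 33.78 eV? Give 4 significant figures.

(622.1e12) / (33.78) = 18.416e12

18420000000000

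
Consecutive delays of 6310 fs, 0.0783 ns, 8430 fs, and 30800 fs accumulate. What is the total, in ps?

123.84 ps

In ps:
  6310 fs = 6310 × 10^-3 ps = 6.31
  0.0783 ns = 0.0783 × 10^3 ps = 78.3
  8430 fs = 8430 × 10^-3 ps = 8.43
  30800 fs = 30800 × 10^-3 ps = 30.8
Sum: 6.31 + 78.3 + 8.43 + 30.8 = 123.84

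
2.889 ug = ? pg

micro = 1e-6, pico = 1e-12; factor is 1e6.
2.889 × 1e6 = 2889000

2889000 pg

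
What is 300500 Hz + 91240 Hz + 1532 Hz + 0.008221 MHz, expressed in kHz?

401.493 kHz

In kHz:
  300500 Hz = 300500 × 10⁻³ kHz = 300.5
  91240 Hz = 91240 × 10⁻³ kHz = 91.24
  1532 Hz = 1532 × 10⁻³ kHz = 1.532
  0.008221 MHz = 0.008221 × 10³ kHz = 8.221
Sum: 300.5 + 91.24 + 1.532 + 8.221 = 401.493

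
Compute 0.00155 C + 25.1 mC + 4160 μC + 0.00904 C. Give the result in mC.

39.85 mC

In mC:
  0.00155 C = 0.00155e3 mC = 1.55
  25.1 mC → 25.1
  4160 μC = 4160e-3 mC = 4.16
  0.00904 C = 0.00904e3 mC = 9.04
Sum: 1.55 + 25.1 + 4.16 + 9.04 = 39.85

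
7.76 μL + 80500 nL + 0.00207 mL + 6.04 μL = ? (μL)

96.37 μL

In μL:
  7.76 μL → 7.76
  80500 nL = 80500e-3 μL = 80.5
  0.00207 mL = 0.00207e3 μL = 2.07
  6.04 μL → 6.04
Sum: 7.76 + 80.5 + 2.07 + 6.04 = 96.37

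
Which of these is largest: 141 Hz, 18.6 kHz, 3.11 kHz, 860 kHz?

141 Hz = 141 Hz
18.6 kHz = 18600 Hz
3.11 kHz = 3110 Hz
860 kHz = 860000 Hz

860 kHz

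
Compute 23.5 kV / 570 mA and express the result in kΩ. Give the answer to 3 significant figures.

(23.5 × 10^3) / (570 × 10^-3) = 0.041228 × 10^6 Ω

41.2 kΩ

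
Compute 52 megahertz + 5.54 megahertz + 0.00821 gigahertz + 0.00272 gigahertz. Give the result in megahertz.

In megahertz:
  52 megahertz → 52
  5.54 megahertz → 5.54
  0.00821 gigahertz = 0.00821e3 megahertz = 8.21
  0.00272 gigahertz = 0.00272e3 megahertz = 2.72
Sum: 52 + 5.54 + 8.21 + 2.72 = 68.47

68.47 megahertz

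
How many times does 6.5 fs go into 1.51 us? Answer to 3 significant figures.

232000000

(1.51e-6) / (6.5e-15) = 0.2323e9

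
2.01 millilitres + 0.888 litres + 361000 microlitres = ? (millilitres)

In millilitres:
  2.01 millilitres → 2.01
  0.888 litres = 0.888 × 10^3 millilitres = 888
  361000 microlitres = 361000 × 10^-3 millilitres = 361
Sum: 2.01 + 888 + 361 = 1251.01

1251.01 millilitres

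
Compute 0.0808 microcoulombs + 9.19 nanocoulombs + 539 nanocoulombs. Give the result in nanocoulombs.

In nanocoulombs:
  0.0808 microcoulombs = 0.0808 × 10^3 nanocoulombs = 80.8
  9.19 nanocoulombs → 9.19
  539 nanocoulombs → 539
Sum: 80.8 + 9.19 + 539 = 628.99

628.99 nanocoulombs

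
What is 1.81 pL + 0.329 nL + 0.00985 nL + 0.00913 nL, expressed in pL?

349.79 pL

In pL:
  1.81 pL → 1.81
  0.329 nL = 0.329 × 10^3 pL = 329
  0.00985 nL = 0.00985 × 10^3 pL = 9.85
  0.00913 nL = 0.00913 × 10^3 pL = 9.13
Sum: 1.81 + 329 + 9.85 + 9.13 = 349.79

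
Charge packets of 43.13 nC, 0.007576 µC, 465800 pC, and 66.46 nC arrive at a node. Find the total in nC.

582.966 nC

In nC:
  43.13 nC → 43.13
  0.007576 µC = 0.007576 × 10^3 nC = 7.576
  465800 pC = 465800 × 10^-3 nC = 465.8
  66.46 nC → 66.46
Sum: 43.13 + 7.576 + 465.8 + 66.46 = 582.966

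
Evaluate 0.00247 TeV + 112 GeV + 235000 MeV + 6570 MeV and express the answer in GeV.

356.04 GeV

In GeV:
  0.00247 TeV = 0.00247e3 GeV = 2.47
  112 GeV → 112
  235000 MeV = 235000e-3 GeV = 235
  6570 MeV = 6570e-3 GeV = 6.57
Sum: 2.47 + 112 + 235 + 6.57 = 356.04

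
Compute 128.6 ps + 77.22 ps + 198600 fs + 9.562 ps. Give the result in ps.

413.982 ps

In ps:
  128.6 ps → 128.6
  77.22 ps → 77.22
  198600 fs = 198600 × 10⁻³ ps = 198.6
  9.562 ps → 9.562
Sum: 128.6 + 77.22 + 198.6 + 9.562 = 413.982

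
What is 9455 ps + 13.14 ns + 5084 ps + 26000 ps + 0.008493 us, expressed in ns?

In ns:
  9455 ps = 9455 × 10^-3 ns = 9.455
  13.14 ns → 13.14
  5084 ps = 5084 × 10^-3 ns = 5.084
  26000 ps = 26000 × 10^-3 ns = 26
  0.008493 us = 0.008493 × 10^3 ns = 8.493
Sum: 9.455 + 13.14 + 5.084 + 26 + 8.493 = 62.172

62.172 ns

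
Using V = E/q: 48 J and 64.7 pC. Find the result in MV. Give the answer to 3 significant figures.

(48) / (64.7e-12) = 0.74189e12 V

742000 MV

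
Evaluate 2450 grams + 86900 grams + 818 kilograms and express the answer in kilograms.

907.35 kilograms

In kilograms:
  2450 grams = 2450 × 10^-3 kilograms = 2.45
  86900 grams = 86900 × 10^-3 kilograms = 86.9
  818 kilograms → 818
Sum: 2.45 + 86.9 + 818 = 907.35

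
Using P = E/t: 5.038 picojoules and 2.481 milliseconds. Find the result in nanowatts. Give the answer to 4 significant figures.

(5.038e-12) / (2.481e-3) = 2.03063e-9 W

2.031 nanowatts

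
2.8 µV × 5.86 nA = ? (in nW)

2.8 × 10⁻⁶ × 5.86 × 10⁻⁹ = 16.408 × 10⁻¹⁵ W

0.000016408 nW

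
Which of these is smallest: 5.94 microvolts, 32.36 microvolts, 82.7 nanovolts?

82.7 nanovolts

5.94 microvolts = 0.00000594 volts
32.36 microvolts = 0.00003236 volts
82.7 nanovolts = 0.0000000827 volts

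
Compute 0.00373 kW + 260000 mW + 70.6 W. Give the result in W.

334.33 W

In W:
  0.00373 kW = 0.00373e3 W = 3.73
  260000 mW = 260000e-3 W = 260
  70.6 W → 70.6
Sum: 3.73 + 260 + 70.6 = 334.33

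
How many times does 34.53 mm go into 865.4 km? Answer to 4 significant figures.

(865.4e3) / (34.53e-3) = 25.062e6

25060000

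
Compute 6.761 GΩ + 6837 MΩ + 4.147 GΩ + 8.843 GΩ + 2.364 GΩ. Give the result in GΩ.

28.952 GΩ

In GΩ:
  6.761 GΩ → 6.761
  6837 MΩ = 6837 × 10^-3 GΩ = 6.837
  4.147 GΩ → 4.147
  8.843 GΩ → 8.843
  2.364 GΩ → 2.364
Sum: 6.761 + 6.837 + 4.147 + 8.843 + 2.364 = 28.952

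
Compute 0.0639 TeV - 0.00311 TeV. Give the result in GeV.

60.79 GeV

In GeV:
  0.0639 TeV = 0.0639e3 GeV = 63.9
  0.00311 TeV = 0.00311e3 GeV = 3.11
Difference: 63.9 - 3.11 = 60.79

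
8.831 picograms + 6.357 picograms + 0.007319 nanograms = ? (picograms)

In picograms:
  8.831 picograms → 8.831
  6.357 picograms → 6.357
  0.007319 nanograms = 0.007319 × 10^3 picograms = 7.319
Sum: 8.831 + 6.357 + 7.319 = 22.507

22.507 picograms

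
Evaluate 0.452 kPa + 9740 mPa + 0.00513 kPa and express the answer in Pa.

In Pa:
  0.452 kPa = 0.452 × 10^3 Pa = 452
  9740 mPa = 9740 × 10^-3 Pa = 9.74
  0.00513 kPa = 0.00513 × 10^3 Pa = 5.13
Sum: 452 + 9.74 + 5.13 = 466.87

466.87 Pa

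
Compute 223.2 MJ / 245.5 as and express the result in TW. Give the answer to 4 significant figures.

909200000000 TW

(223.2 × 10⁶) / (245.5 × 10⁻¹⁸) = 0.909165 × 10²⁴ W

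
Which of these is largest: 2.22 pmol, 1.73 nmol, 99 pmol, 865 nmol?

865 nmol

2.22 pmol = 0.00000000000222 mol
1.73 nmol = 0.00000000173 mol
99 pmol = 0.000000000099 mol
865 nmol = 0.000000865 mol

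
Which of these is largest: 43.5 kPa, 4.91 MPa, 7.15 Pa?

4.91 MPa

43.5 kPa = 43500 Pa
4.91 MPa = 4910000 Pa
7.15 Pa = 7.15 Pa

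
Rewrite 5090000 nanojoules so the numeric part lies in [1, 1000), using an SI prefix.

= 5.09e-3 joules; 1e-3 is milli.

5.09 millijoules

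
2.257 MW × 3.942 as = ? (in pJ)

8.897094 pJ

2.257e6 × 3.942e-18 = 8.897094e-12 J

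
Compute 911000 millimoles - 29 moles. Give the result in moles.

In moles:
  911000 millimoles = 911000e-3 moles = 911
  29 moles → 29
Difference: 911 - 29 = 882

882 moles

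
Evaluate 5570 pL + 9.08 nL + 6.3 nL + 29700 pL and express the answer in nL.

In nL:
  5570 pL = 5570 × 10^-3 nL = 5.57
  9.08 nL → 9.08
  6.3 nL → 6.3
  29700 pL = 29700 × 10^-3 nL = 29.7
Sum: 5.57 + 9.08 + 6.3 + 29.7 = 50.65

50.65 nL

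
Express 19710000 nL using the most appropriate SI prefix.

19.71 mL

= 19.71 × 10⁻³ L; 10⁻³ is milli.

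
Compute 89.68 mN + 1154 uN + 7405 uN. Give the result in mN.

In mN:
  89.68 mN → 89.68
  1154 uN = 1154 × 10⁻³ mN = 1.154
  7405 uN = 7405 × 10⁻³ mN = 7.405
Sum: 89.68 + 1.154 + 7.405 = 98.239

98.239 mN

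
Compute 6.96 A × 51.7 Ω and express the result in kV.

0.359832 kV

6.96 × 51.7 = 359.832 V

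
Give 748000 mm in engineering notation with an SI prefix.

748 m

= 748 m; mantissa already in [1, 1000).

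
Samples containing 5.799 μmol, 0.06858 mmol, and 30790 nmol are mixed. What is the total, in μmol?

In μmol:
  5.799 μmol → 5.799
  0.06858 mmol = 0.06858 × 10^3 μmol = 68.58
  30790 nmol = 30790 × 10^-3 μmol = 30.79
Sum: 5.799 + 68.58 + 30.79 = 105.169

105.169 μmol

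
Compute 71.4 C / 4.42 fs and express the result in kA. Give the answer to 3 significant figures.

16200000000000 kA

(71.4) / (4.42 × 10⁻¹⁵) = 16.154 × 10¹⁵ A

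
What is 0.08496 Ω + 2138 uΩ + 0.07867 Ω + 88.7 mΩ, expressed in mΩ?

In mΩ:
  0.08496 Ω = 0.08496 × 10³ mΩ = 84.96
  2138 uΩ = 2138 × 10⁻³ mΩ = 2.138
  0.07867 Ω = 0.07867 × 10³ mΩ = 78.67
  88.7 mΩ → 88.7
Sum: 84.96 + 2.138 + 78.67 + 88.7 = 254.468

254.468 mΩ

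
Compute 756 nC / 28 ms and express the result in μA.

(756 × 10^-9) / (28 × 10^-3) = 27 × 10^-6 A

27 μA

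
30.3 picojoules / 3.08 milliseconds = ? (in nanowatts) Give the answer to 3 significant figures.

(30.3 × 10^-12) / (3.08 × 10^-3) = 9.8377 × 10^-9 W

9.84 nanowatts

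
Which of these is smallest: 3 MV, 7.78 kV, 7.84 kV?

7.78 kV

3 MV = 3000000 V
7.78 kV = 7780 V
7.84 kV = 7840 V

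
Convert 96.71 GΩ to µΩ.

giga = 10⁹, micro = 10⁻⁶; factor is 10¹⁵.
96.71 × 10¹⁵ = 96710000000000000

96710000000000000 µΩ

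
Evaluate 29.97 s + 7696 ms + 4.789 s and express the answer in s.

42.455 s

In s:
  29.97 s → 29.97
  7696 ms = 7696 × 10^-3 s = 7.696
  4.789 s → 4.789
Sum: 29.97 + 7.696 + 4.789 = 42.455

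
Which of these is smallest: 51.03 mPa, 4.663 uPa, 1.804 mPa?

4.663 uPa

51.03 mPa = 0.05103 Pa
4.663 uPa = 0.000004663 Pa
1.804 mPa = 0.001804 Pa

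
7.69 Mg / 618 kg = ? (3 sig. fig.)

12.4

(7.69e6) / (618e3) = 0.01244e3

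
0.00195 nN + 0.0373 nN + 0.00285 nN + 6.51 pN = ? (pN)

In pN:
  0.00195 nN = 0.00195 × 10^3 pN = 1.95
  0.0373 nN = 0.0373 × 10^3 pN = 37.3
  0.00285 nN = 0.00285 × 10^3 pN = 2.85
  6.51 pN → 6.51
Sum: 1.95 + 37.3 + 2.85 + 6.51 = 48.61

48.61 pN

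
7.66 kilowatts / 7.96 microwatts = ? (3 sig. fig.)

(7.66 × 10^3) / (7.96 × 10^-6) = 0.9623 × 10^9

962000000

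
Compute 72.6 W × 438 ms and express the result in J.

72.6 × 438 × 10⁻³ = 31798.8 × 10⁻³ J

31.7988 J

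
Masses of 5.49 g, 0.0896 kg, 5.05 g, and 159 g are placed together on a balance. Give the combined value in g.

In g:
  5.49 g → 5.49
  0.0896 kg = 0.0896 × 10³ g = 89.6
  5.05 g → 5.05
  159 g → 159
Sum: 5.49 + 89.6 + 5.05 + 159 = 259.14

259.14 g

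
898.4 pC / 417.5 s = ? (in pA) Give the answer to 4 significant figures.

2.152 pA

(898.4 × 10^-12) / (417.5) = 2.15186 × 10^-12 A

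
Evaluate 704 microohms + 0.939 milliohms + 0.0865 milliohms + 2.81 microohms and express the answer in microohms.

1732.31 microohms

In microohms:
  704 microohms → 704
  0.939 milliohms = 0.939e3 microohms = 939
  0.0865 milliohms = 0.0865e3 microohms = 86.5
  2.81 microohms → 2.81
Sum: 704 + 939 + 86.5 + 2.81 = 1732.31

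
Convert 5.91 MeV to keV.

mega = 10^6, kilo = 10^3; factor is 10^3.
5.91 × 10^3 = 5910

5910 keV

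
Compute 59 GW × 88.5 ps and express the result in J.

5.2215 J

59 × 10^9 × 88.5 × 10^-12 = 5221.5 × 10^-3 J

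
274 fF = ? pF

femto = 10⁻¹⁵, pico = 10⁻¹²; factor is 10⁻³.
274 × 10⁻³ = 0.274

0.274 pF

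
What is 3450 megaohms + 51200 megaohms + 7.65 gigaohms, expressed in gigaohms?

62.3 gigaohms

In gigaohms:
  3450 megaohms = 3450 × 10^-3 gigaohms = 3.45
  51200 megaohms = 51200 × 10^-3 gigaohms = 51.2
  7.65 gigaohms → 7.65
Sum: 3.45 + 51.2 + 7.65 = 62.3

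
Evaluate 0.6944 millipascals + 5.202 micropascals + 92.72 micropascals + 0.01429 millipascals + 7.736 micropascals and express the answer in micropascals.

814.348 micropascals

In micropascals:
  0.6944 millipascals = 0.6944 × 10³ micropascals = 694.4
  5.202 micropascals → 5.202
  92.72 micropascals → 92.72
  0.01429 millipascals = 0.01429 × 10³ micropascals = 14.29
  7.736 micropascals → 7.736
Sum: 694.4 + 5.202 + 92.72 + 14.29 + 7.736 = 814.348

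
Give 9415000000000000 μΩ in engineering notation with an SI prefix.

= 9.415 × 10^9 Ω; 10^9 is giga.

9.415 GΩ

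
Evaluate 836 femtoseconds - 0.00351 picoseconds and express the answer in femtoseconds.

832.49 femtoseconds

In femtoseconds:
  836 femtoseconds → 836
  0.00351 picoseconds = 0.00351e3 femtoseconds = 3.51
Difference: 836 - 3.51 = 832.49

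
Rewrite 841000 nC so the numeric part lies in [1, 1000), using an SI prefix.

= 841e-6 C; 1e-6 is micro.

841 μC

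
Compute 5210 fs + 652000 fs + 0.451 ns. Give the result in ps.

In ps:
  5210 fs = 5210 × 10⁻³ ps = 5.21
  652000 fs = 652000 × 10⁻³ ps = 652
  0.451 ns = 0.451 × 10³ ps = 451
Sum: 5.21 + 652 + 451 = 1108.21

1108.21 ps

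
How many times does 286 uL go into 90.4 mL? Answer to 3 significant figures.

316

(90.4 × 10⁻³) / (286 × 10⁻⁶) = 0.3161 × 10³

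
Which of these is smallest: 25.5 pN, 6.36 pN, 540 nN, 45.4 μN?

6.36 pN

25.5 pN = 0.0000000000255 N
6.36 pN = 0.00000000000636 N
540 nN = 0.00000054 N
45.4 μN = 0.0000454 N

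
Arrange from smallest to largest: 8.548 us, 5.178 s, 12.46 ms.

8.548 us < 12.46 ms < 5.178 s

8.548 us = 0.000008548 s
5.178 s = 5.178 s
12.46 ms = 0.01246 s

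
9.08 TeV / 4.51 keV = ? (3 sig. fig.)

(9.08 × 10^12) / (4.51 × 10^3) = 2.013 × 10^9

2010000000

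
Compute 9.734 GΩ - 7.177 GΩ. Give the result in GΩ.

In GΩ:
  9.734 GΩ → 9.734
  7.177 GΩ → 7.177
Difference: 9.734 - 7.177 = 2.557

2.557 GΩ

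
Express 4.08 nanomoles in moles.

0.00000000408 moles

nano = 10⁻⁹, (no prefix) = 10⁰; factor is 10⁻⁹.
4.08 × 10⁻⁹ = 0.00000000408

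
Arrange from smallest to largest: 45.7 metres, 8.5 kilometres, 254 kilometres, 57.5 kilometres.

45.7 metres < 8.5 kilometres < 57.5 kilometres < 254 kilometres

45.7 metres = 45.7 metres
8.5 kilometres = 8500 metres
254 kilometres = 254000 metres
57.5 kilometres = 57500 metres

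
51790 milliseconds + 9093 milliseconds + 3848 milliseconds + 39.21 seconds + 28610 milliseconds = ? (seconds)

In seconds:
  51790 milliseconds = 51790 × 10^-3 seconds = 51.79
  9093 milliseconds = 9093 × 10^-3 seconds = 9.093
  3848 milliseconds = 3848 × 10^-3 seconds = 3.848
  39.21 seconds → 39.21
  28610 milliseconds = 28610 × 10^-3 seconds = 28.61
Sum: 51.79 + 9.093 + 3.848 + 39.21 + 28.61 = 132.551

132.551 seconds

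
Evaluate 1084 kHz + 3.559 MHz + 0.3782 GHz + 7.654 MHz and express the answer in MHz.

390.497 MHz

In MHz:
  1084 kHz = 1084 × 10⁻³ MHz = 1.084
  3.559 MHz → 3.559
  0.3782 GHz = 0.3782 × 10³ MHz = 378.2
  7.654 MHz → 7.654
Sum: 1.084 + 3.559 + 378.2 + 7.654 = 390.497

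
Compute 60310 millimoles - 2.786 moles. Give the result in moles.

57.524 moles

In moles:
  60310 millimoles = 60310e-3 moles = 60.31
  2.786 moles → 2.786
Difference: 60.31 - 2.786 = 57.524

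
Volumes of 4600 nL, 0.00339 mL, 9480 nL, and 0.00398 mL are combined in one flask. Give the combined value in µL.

21.45 µL

In µL:
  4600 nL = 4600e-3 µL = 4.6
  0.00339 mL = 0.00339e3 µL = 3.39
  9480 nL = 9480e-3 µL = 9.48
  0.00398 mL = 0.00398e3 µL = 3.98
Sum: 4.6 + 3.39 + 9.48 + 3.98 = 21.45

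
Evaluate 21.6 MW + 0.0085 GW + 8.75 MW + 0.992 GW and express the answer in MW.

In MW:
  21.6 MW → 21.6
  0.0085 GW = 0.0085 × 10^3 MW = 8.5
  8.75 MW → 8.75
  0.992 GW = 0.992 × 10^3 MW = 992
Sum: 21.6 + 8.5 + 8.75 + 992 = 1030.85

1030.85 MW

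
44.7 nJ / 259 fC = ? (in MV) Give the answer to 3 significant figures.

0.173 MV

(44.7 × 10⁻⁹) / (259 × 10⁻¹⁵) = 0.17259 × 10⁶ V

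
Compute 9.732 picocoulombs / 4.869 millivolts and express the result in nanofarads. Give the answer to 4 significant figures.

1.999 nanofarads

(9.732e-12) / (4.869e-3) = 1.99877e-9 F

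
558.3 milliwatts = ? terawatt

milli = 1e-3, tera = 1e12; factor is 1e-15.
558.3 × 1e-15 = 0.0000000000005583

0.0000000000005583 terawatts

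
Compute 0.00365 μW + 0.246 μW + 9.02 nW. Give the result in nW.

In nW:
  0.00365 μW = 0.00365 × 10³ nW = 3.65
  0.246 μW = 0.246 × 10³ nW = 246
  9.02 nW → 9.02
Sum: 3.65 + 246 + 9.02 = 258.67

258.67 nW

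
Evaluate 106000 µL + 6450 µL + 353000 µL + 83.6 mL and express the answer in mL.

549.05 mL

In mL:
  106000 µL = 106000 × 10^-3 mL = 106
  6450 µL = 6450 × 10^-3 mL = 6.45
  353000 µL = 353000 × 10^-3 mL = 353
  83.6 mL → 83.6
Sum: 106 + 6.45 + 353 + 83.6 = 549.05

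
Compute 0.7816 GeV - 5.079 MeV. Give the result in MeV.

In MeV:
  0.7816 GeV = 0.7816 × 10³ MeV = 781.6
  5.079 MeV → 5.079
Difference: 781.6 - 5.079 = 776.521

776.521 MeV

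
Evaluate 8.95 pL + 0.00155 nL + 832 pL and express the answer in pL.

In pL:
  8.95 pL → 8.95
  0.00155 nL = 0.00155 × 10^3 pL = 1.55
  832 pL → 832
Sum: 8.95 + 1.55 + 832 = 842.5

842.5 pL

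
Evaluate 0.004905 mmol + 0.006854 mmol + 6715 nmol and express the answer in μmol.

In μmol:
  0.004905 mmol = 0.004905 × 10^3 μmol = 4.905
  0.006854 mmol = 0.006854 × 10^3 μmol = 6.854
  6715 nmol = 6715 × 10^-3 μmol = 6.715
Sum: 4.905 + 6.854 + 6.715 = 18.474

18.474 μmol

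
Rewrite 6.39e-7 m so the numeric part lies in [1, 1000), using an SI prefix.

639 nm

= 639e-9 m; 1e-9 is nano.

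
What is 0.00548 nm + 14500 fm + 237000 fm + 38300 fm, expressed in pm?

295.28 pm

In pm:
  0.00548 nm = 0.00548e3 pm = 5.48
  14500 fm = 14500e-3 pm = 14.5
  237000 fm = 237000e-3 pm = 237
  38300 fm = 38300e-3 pm = 38.3
Sum: 5.48 + 14.5 + 237 + 38.3 = 295.28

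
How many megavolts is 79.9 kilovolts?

kilo = 10³, mega = 10⁶; factor is 10⁻³.
79.9 × 10⁻³ = 0.0799

0.0799 megavolts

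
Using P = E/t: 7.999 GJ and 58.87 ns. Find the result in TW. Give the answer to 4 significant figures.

(7.999e9) / (58.87e-9) = 0.135876e18 W

135900 TW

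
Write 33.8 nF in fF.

nano = 10^-9, femto = 10^-15; factor is 10^6.
33.8 × 10^6 = 33800000

33800000 fF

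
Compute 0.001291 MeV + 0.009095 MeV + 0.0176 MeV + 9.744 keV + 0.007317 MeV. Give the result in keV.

45.047 keV

In keV:
  0.001291 MeV = 0.001291e3 keV = 1.291
  0.009095 MeV = 0.009095e3 keV = 9.095
  0.0176 MeV = 0.0176e3 keV = 17.6
  9.744 keV → 9.744
  0.007317 MeV = 0.007317e3 keV = 7.317
Sum: 1.291 + 9.095 + 17.6 + 9.744 + 7.317 = 45.047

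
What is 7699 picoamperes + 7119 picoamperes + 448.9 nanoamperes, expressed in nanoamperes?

In nanoamperes:
  7699 picoamperes = 7699 × 10^-3 nanoamperes = 7.699
  7119 picoamperes = 7119 × 10^-3 nanoamperes = 7.119
  448.9 nanoamperes → 448.9
Sum: 7.699 + 7.119 + 448.9 = 463.718

463.718 nanoamperes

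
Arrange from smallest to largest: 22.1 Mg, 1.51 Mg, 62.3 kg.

62.3 kg < 1.51 Mg < 22.1 Mg

22.1 Mg = 22100000 g
1.51 Mg = 1510000 g
62.3 kg = 62300 g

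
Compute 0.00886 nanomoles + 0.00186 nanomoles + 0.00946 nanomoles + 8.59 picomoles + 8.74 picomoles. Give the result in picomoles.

In picomoles:
  0.00886 nanomoles = 0.00886 × 10³ picomoles = 8.86
  0.00186 nanomoles = 0.00186 × 10³ picomoles = 1.86
  0.00946 nanomoles = 0.00946 × 10³ picomoles = 9.46
  8.59 picomoles → 8.59
  8.74 picomoles → 8.74
Sum: 8.86 + 1.86 + 9.46 + 8.59 + 8.74 = 37.51

37.51 picomoles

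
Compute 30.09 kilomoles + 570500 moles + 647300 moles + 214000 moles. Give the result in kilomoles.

In kilomoles:
  30.09 kilomoles → 30.09
  570500 moles = 570500 × 10⁻³ kilomoles = 570.5
  647300 moles = 647300 × 10⁻³ kilomoles = 647.3
  214000 moles = 214000 × 10⁻³ kilomoles = 214
Sum: 30.09 + 570.5 + 647.3 + 214 = 1461.89

1461.89 kilomoles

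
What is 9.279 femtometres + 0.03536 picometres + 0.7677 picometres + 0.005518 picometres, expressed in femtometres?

In femtometres:
  9.279 femtometres → 9.279
  0.03536 picometres = 0.03536 × 10^3 femtometres = 35.36
  0.7677 picometres = 0.7677 × 10^3 femtometres = 767.7
  0.005518 picometres = 0.005518 × 10^3 femtometres = 5.518
Sum: 9.279 + 35.36 + 767.7 + 5.518 = 817.857

817.857 femtometres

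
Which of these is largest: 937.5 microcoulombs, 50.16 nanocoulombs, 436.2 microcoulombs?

937.5 microcoulombs = 0.0009375 coulombs
50.16 nanocoulombs = 0.00000005016 coulombs
436.2 microcoulombs = 0.0004362 coulombs

937.5 microcoulombs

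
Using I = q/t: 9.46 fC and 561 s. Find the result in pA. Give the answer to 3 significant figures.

0.0000169 pA

(9.46e-15) / (561) = 0.016863e-15 A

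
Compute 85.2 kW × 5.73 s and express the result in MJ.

85.2 × 10³ × 5.73 = 488.196 × 10³ J

0.488196 MJ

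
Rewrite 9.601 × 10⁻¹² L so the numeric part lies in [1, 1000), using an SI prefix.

= 9.601 × 10⁻¹² L; 10⁻¹² is pico.

9.601 pL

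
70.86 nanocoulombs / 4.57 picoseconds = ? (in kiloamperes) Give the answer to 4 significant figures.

(70.86e-9) / (4.57e-12) = 15.5055e3 A

15.51 kiloamperes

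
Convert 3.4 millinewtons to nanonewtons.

3400000 nanonewtons

milli = 10^-3, nano = 10^-9; factor is 10^6.
3.4 × 10^6 = 3400000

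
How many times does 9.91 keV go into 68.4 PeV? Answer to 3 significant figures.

(68.4 × 10^15) / (9.91 × 10^3) = 6.902 × 10^12

6900000000000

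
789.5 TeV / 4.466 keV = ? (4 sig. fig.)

(789.5e12) / (4.466e3) = 176.78e9

176800000000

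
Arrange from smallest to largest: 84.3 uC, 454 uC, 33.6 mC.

84.3 uC = 0.0000843 C
454 uC = 0.000454 C
33.6 mC = 0.0336 C

84.3 uC < 454 uC < 33.6 mC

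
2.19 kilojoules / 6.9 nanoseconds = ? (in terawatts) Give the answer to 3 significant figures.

0.317 terawatts

(2.19 × 10^3) / (6.9 × 10^-9) = 0.31739 × 10^12 W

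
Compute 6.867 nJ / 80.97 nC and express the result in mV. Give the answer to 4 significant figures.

(6.867 × 10^-9) / (80.97 × 10^-9) = 0.0848092 V

84.81 mV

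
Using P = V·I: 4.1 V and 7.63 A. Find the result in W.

4.1 × 7.63 = 31.283 W

31.283 W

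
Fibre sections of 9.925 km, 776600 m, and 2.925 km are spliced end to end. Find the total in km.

789.45 km

In km:
  9.925 km → 9.925
  776600 m = 776600e-3 km = 776.6
  2.925 km → 2.925
Sum: 9.925 + 776.6 + 2.925 = 789.45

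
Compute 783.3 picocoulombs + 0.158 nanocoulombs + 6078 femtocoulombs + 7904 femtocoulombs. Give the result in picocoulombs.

In picocoulombs:
  783.3 picocoulombs → 783.3
  0.158 nanocoulombs = 0.158 × 10^3 picocoulombs = 158
  6078 femtocoulombs = 6078 × 10^-3 picocoulombs = 6.078
  7904 femtocoulombs = 7904 × 10^-3 picocoulombs = 7.904
Sum: 783.3 + 158 + 6.078 + 7.904 = 955.282

955.282 picocoulombs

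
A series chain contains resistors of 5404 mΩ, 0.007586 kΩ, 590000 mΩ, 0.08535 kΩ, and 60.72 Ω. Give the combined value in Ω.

749.06 Ω

In Ω:
  5404 mΩ = 5404 × 10^-3 Ω = 5.404
  0.007586 kΩ = 0.007586 × 10^3 Ω = 7.586
  590000 mΩ = 590000 × 10^-3 Ω = 590
  0.08535 kΩ = 0.08535 × 10^3 Ω = 85.35
  60.72 Ω → 60.72
Sum: 5.404 + 7.586 + 590 + 85.35 + 60.72 = 749.06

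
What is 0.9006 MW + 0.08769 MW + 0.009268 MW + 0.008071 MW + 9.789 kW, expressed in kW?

In kW:
  0.9006 MW = 0.9006 × 10^3 kW = 900.6
  0.08769 MW = 0.08769 × 10^3 kW = 87.69
  0.009268 MW = 0.009268 × 10^3 kW = 9.268
  0.008071 MW = 0.008071 × 10^3 kW = 8.071
  9.789 kW → 9.789
Sum: 900.6 + 87.69 + 9.268 + 8.071 + 9.789 = 1015.418

1015.418 kW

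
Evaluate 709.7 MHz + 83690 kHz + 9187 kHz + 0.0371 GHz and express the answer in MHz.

839.677 MHz

In MHz:
  709.7 MHz → 709.7
  83690 kHz = 83690 × 10^-3 MHz = 83.69
  9187 kHz = 9187 × 10^-3 MHz = 9.187
  0.0371 GHz = 0.0371 × 10^3 MHz = 37.1
Sum: 709.7 + 83.69 + 9.187 + 37.1 = 839.677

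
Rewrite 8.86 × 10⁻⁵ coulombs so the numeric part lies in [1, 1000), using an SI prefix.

= 88.6 × 10⁻⁶ coulombs; 10⁻⁶ is micro.

88.6 microcoulombs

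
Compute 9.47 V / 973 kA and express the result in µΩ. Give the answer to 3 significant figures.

(9.47) / (973 × 10^3) = 0.0097328 × 10^-3 Ω

9.73 µΩ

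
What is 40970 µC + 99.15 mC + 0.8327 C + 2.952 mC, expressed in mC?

975.772 mC

In mC:
  40970 µC = 40970 × 10⁻³ mC = 40.97
  99.15 mC → 99.15
  0.8327 C = 0.8327 × 10³ mC = 832.7
  2.952 mC → 2.952
Sum: 40.97 + 99.15 + 832.7 + 2.952 = 975.772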